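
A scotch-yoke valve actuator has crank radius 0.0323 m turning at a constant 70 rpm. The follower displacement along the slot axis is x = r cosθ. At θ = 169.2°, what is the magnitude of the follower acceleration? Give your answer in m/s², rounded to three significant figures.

ω = 7.33 rad/s (from 70 rpm).
x = r cosθ ⇒ ẍ = −rω² cosθ (ω constant).
|a| = rω²|cosθ| = 0.0323·(7.33)²·|cos 169.2°| = 1.7049 m/s².

1.70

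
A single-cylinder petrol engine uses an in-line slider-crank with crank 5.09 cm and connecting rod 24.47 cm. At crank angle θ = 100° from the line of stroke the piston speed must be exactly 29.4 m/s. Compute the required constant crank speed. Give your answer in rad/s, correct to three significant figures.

For an in-line slider-crank, |v_piston| = rω|sinθ|·[1 + r cosθ/√(L² − r² sin²θ)].
With r = 0.0509 m, L = 0.2447 m, θ = 100°: the bracketed kinematic factor |dx/dθ| = 0.048277 m.
ω = v/|dx/dθ| = 29.4/0.048277 = 608.99 rad/s.

609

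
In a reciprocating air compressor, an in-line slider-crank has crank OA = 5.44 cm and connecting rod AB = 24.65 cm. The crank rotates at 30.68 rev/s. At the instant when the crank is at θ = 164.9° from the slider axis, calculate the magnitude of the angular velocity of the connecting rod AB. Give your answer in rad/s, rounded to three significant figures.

ω = 192.8 rad/s (converted from 30.68 rev/s).
The rod makes angle φ with the slider axis where L sinφ = r sinθ; differentiating, L cosφ·φ̇ = r ω cosθ.
L cosφ = √(L² − r² sin²θ) = 0.24609 m.
|ω_rod| = r ω |cosθ| / √(L² − r² sin²θ) = 0.0544·192.8·0.96547/0.24609 = 41.141 rad/s.

41.1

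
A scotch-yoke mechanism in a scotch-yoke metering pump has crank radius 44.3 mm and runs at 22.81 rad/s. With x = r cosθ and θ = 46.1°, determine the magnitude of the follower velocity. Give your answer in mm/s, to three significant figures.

ω = 22.81 rad/s
x = r cosθ ⇒ ẋ = −rω sinθ.
|v| = rω|sinθ| = 0.0443·22.81·|sin 46.1°| = 0.7281 m/s = 728.1 mm/s.

728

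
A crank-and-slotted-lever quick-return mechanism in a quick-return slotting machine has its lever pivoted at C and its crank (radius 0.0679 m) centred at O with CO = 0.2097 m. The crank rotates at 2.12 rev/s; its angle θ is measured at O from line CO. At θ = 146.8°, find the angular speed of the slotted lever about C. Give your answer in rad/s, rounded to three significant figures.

ω = 13.32 rad/s (from 2.12 rev/s).
Crank pin A relative to C: A = (d + r cosθ, r sinθ); lever angle φ = atan2(r sinθ, d + r cosθ).
Differentiating tanφ: φ̇ = rω(d cosθ + r)/(d² + r² + 2dr cosθ).
d² + r² + 2dr cosθ = |CA|² = 0.0247557 m²;  d cosθ + r = -0.10757 m.
|ω_lever| = |0.0679·13.32·-0.10757| / 0.0247557 = 3.9301 rad/s.

3.93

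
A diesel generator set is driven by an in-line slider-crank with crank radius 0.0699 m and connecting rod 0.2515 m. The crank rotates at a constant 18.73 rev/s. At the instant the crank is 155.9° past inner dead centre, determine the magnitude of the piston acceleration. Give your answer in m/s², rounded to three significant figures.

ω = 2π·18.7 = 117.7 rad/s
x(θ) = r cosθ + √(L² − r² sin²θ); with ω constant, a = ω²·d²x/dθ².
d²x/dθ² = −r cosθ − r²(cos2θ)/√u − r⁴ sin²2θ/(4u^{3/2}),  u = L² − r² sin²θ = 0.0624376 m².
Substituting r = 0.0699 m, L = 0.2515 m, θ = 155.9°: d²x/dθ² = +0.050561 m.
a = ω²·d²x/dθ² = (117.7)²·(+0.050561) = +700.25 m/s²;  |a| = 700.25 m/s².

700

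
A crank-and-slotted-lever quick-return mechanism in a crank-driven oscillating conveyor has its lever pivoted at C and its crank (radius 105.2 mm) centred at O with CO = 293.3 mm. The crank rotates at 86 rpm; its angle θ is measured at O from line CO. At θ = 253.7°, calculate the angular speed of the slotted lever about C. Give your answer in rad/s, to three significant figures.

ω = 9.006 rad/s (from 86 rpm).
Crank pin A relative to C: A = (d + r cosθ, r sinθ); lever angle φ = atan2(r sinθ, d + r cosθ).
Differentiating tanφ: φ̇ = rω(d cosθ + r)/(d² + r² + 2dr cosθ).
d² + r² + 2dr cosθ = |CA|² = 0.0797719 m²;  d cosθ + r = +0.02288 m.
|ω_lever| = |0.1052·9.006·+0.02288| / 0.0797719 = 0.27174 rad/s.

0.272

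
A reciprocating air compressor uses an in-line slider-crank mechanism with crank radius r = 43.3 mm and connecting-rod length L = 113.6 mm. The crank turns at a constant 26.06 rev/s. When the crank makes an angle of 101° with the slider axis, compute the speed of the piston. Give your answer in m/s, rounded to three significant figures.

ω = 2π·26.1 = 163.7 rad/s
For an in-line slider-crank, x = r cosθ + √(L² − r² sin²θ), so v = −rω sinθ·[1 + r cosθ/√(L² − r² sin²θ)].
With r = 0.0433 m, L = 0.1136 m, θ = 101°: √(L² − r² sin²θ) = 0.10535 m.
v = −0.0433·163.7·0.98163·[1 + 0.0433·-0.19081/0.10535] = -6.4139 m/s.
|v| = 6.4139 m/s.

6.41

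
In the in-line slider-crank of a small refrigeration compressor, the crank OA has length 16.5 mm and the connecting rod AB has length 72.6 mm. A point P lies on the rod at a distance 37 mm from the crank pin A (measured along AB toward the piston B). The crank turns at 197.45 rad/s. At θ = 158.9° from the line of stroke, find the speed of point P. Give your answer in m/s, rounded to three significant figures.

ω = 197.4 rad/s.  Crank-pin speed |V_A| = rω = 3.2579 m/s, perpendicular to OA.
Rod angle: sinφ = −(r/L) sinθ ⇒ φ = -4.693°; ω_rod = −rω cosθ/√(L²−r²sin²θ) = +42.007 rad/s.
V_P = V_A + ω_rod × AP, with AP = 0.037 m along the rod.
Components: V_Px = −rω sinθ − a·ω_rod·sinφ = -1.0457 m/s;  V_Py = rω cosθ + a·ω_rod·cosφ = -1.4904 m/s.
|V_P| = √(V_Px² + V_Py²) = 1.8207 m/s.

1.82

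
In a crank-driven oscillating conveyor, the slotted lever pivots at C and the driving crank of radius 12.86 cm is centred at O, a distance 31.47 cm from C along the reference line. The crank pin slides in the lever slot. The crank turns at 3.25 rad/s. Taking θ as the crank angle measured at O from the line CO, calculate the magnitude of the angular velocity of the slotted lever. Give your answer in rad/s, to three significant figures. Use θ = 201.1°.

ω = 3.25 rad/s
Crank pin A relative to C: A = (d + r cosθ, r sinθ); lever angle φ = atan2(r sinθ, d + r cosθ).
Differentiating tanφ: φ̇ = rω(d cosθ + r)/(d² + r² + 2dr cosθ).
d² + r² + 2dr cosθ = |CA|² = 0.04006 m²;  d cosθ + r = -0.165 m.
|ω_lever| = |0.1286·3.25·-0.165| / 0.04006 = 1.7215 rad/s.

1.72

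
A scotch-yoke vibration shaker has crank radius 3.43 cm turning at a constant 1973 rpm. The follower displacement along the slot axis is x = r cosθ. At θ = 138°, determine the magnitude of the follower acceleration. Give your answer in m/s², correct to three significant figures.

1090

ω = 206.6 rad/s (from 1973 rpm).
x = r cosθ ⇒ ẍ = −rω² cosθ (ω constant).
|a| = rω²|cosθ| = 0.0343·(206.6)²·|cos 138°| = 1088.1 m/s².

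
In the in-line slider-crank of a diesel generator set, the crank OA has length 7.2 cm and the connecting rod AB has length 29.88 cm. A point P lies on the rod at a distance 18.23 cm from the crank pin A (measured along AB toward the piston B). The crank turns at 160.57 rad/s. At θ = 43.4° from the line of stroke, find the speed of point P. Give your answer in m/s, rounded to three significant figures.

ω = 160.6 rad/s.  Crank-pin speed |V_A| = rω = 11.561 m/s, perpendicular to OA.
Rod angle: sinφ = −(r/L) sinθ ⇒ φ = -9.530°; ω_rod = −rω cosθ/√(L²−r²sin²θ) = -28.506 rad/s.
V_P = V_A + ω_rod × AP, with AP = 0.1823 m along the rod.
Components: V_Px = −rω sinθ − a·ω_rod·sinφ = -8.8038 m/s;  V_Py = rω cosθ + a·ω_rod·cosφ = +3.2751 m/s.
|V_P| = √(V_Px² + V_Py²) = 9.3933 m/s.

9.39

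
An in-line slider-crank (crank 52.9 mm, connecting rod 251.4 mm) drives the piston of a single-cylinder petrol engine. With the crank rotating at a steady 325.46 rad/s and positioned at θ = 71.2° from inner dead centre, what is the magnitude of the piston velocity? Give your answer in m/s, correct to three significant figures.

ω = 325.5 rad/s
For an in-line slider-crank, x = r cosθ + √(L² − r² sin²θ), so v = −rω sinθ·[1 + r cosθ/√(L² − r² sin²θ)].
With r = 0.0529 m, L = 0.2514 m, θ = 71.2°: √(L² − r² sin²θ) = 0.24636 m.
v = −0.0529·325.5·0.94665·[1 + 0.0529·0.32227/0.24636] = -17.426 m/s.
|v| = 17.426 m/s.

17.4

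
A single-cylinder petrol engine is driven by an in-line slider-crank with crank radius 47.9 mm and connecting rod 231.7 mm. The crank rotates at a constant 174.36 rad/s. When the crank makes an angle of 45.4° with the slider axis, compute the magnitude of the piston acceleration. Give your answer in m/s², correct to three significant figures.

ω = 174.4 rad/s
x(θ) = r cosθ + √(L² − r² sin²θ); with ω constant, a = ω²·d²x/dθ².
d²x/dθ² = −r cosθ − r²(cos2θ)/√u − r⁴ sin²2θ/(4u^{3/2}),  u = L² − r² sin²θ = 0.0525217 m².
Substituting r = 0.0479 m, L = 0.2317 m, θ = 45.4°: d²x/dθ² = -0.033603 m.
a = ω²·d²x/dθ² = (174.4)²·(-0.033603) = -1021.6 m/s²;  |a| = 1021.6 m/s².

1020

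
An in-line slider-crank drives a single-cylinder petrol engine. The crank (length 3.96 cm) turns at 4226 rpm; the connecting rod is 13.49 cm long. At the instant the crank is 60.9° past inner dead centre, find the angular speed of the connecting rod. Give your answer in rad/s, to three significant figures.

65.4

ω = 442.5 rad/s (converted from 4226 rpm).
The rod makes angle φ with the slider axis where L sinφ = r sinθ; differentiating, L cosφ·φ̇ = r ω cosθ.
L cosφ = √(L² − r² sin²θ) = 0.13039 m.
|ω_rod| = r ω |cosθ| / √(L² − r² sin²θ) = 0.0396·442.5·0.48634/0.13039 = 65.366 rad/s.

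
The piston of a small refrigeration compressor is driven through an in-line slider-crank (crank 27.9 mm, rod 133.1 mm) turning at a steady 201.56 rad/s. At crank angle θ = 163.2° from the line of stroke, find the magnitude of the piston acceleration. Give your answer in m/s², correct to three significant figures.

ω = 201.6 rad/s
x(θ) = r cosθ + √(L² − r² sin²θ); with ω constant, a = ω²·d²x/dθ².
d²x/dθ² = −r cosθ − r²(cos2θ)/√u − r⁴ sin²2θ/(4u^{3/2}),  u = L² − r² sin²θ = 0.0176506 m².
Substituting r = 0.0279 m, L = 0.1331 m, θ = 163.2°: d²x/dθ² = +0.021809 m.
a = ω²·d²x/dθ² = (201.6)²·(+0.021809) = +886.03 m/s²;  |a| = 886.03 m/s².

886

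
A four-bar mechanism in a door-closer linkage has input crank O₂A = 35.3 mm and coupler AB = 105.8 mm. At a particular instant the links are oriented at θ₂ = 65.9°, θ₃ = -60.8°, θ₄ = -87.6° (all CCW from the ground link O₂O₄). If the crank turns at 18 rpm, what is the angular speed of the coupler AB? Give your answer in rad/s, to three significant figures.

ω₂ = 1.885 rad/s (from 18 rpm).
Differentiating the loop-closure r₂e^{iθ₂}+r₃e^{iθ₃}=r₁+r₄e^{iθ₄} gives r₂ω₂e^{iθ₂}+r₃ω₃e^{iθ₃}=r₄ω₄e^{iθ₄}.
Eliminating the other unknown: ω₃ = r₂ω₂ sin(θ₄−θ₂) / [r₃ sin(θ₃−θ₄)].
Numerator sine = -0.44620; denominator sine = +0.45088.
Result = 0.0353·1.885·(-0.44620) / (0.1058·(+0.45088)) = -0.62238 rad/s; magnitude 0.62238 rad/s.

0.622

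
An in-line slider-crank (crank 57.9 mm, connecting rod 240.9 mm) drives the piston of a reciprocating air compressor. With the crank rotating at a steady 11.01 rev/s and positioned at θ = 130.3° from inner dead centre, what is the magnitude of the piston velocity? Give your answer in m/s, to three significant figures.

2.57

ω = 2π·11 = 69.18 rad/s
For an in-line slider-crank, x = r cosθ + √(L² − r² sin²θ), so v = −rω sinθ·[1 + r cosθ/√(L² − r² sin²θ)].
With r = 0.0579 m, L = 0.2409 m, θ = 130.3°: √(L² − r² sin²θ) = 0.23682 m.
v = −0.0579·69.18·0.76267·[1 + 0.0579·-0.64679/0.23682] = -2.5717 m/s.
|v| = 2.5717 m/s.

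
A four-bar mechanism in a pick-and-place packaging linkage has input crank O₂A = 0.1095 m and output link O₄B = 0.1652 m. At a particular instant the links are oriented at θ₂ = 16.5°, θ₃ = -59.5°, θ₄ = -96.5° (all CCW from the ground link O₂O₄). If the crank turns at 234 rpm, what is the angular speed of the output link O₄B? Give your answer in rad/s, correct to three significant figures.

26.2

ω₂ = 24.5 rad/s (from 234 rpm).
Differentiating the loop-closure r₂e^{iθ₂}+r₃e^{iθ₃}=r₁+r₄e^{iθ₄} gives r₂ω₂e^{iθ₂}+r₃ω₃e^{iθ₃}=r₄ω₄e^{iθ₄}.
Eliminating the other unknown: ω₄ = r₂ω₂ sin(θ₂−θ₃) / [r₄ sin(θ₄−θ₃)].
Numerator sine = +0.97030; denominator sine = -0.60182.
Result = 0.1095·24.5·(+0.97030) / (0.1652·(-0.60182)) = -26.187 rad/s; magnitude 26.187 rad/s.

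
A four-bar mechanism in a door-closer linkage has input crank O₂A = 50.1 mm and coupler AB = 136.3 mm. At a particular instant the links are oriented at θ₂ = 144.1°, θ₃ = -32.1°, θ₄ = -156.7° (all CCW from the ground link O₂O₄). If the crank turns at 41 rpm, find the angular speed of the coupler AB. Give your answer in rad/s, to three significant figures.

1.65

ω₂ = 4.294 rad/s (from 41 rpm).
Differentiating the loop-closure r₂e^{iθ₂}+r₃e^{iθ₃}=r₁+r₄e^{iθ₄} gives r₂ω₂e^{iθ₂}+r₃ω₃e^{iθ₃}=r₄ω₄e^{iθ₄}.
Eliminating the other unknown: ω₃ = r₂ω₂ sin(θ₄−θ₂) / [r₃ sin(θ₃−θ₄)].
Numerator sine = +0.85896; denominator sine = +0.82314.
Result = 0.0501·4.294·(+0.85896) / (0.1363·(+0.82314)) = +1.6469 rad/s; magnitude 1.6469 rad/s.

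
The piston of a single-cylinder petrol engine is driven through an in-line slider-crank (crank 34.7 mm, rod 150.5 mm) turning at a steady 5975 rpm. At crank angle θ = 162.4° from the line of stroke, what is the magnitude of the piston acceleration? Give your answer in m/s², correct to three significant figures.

10400

ω = 2π·5975/60 = 625.7 rad/s
x(θ) = r cosθ + √(L² − r² sin²θ); with ω constant, a = ω²·d²x/dθ².
d²x/dθ² = −r cosθ − r²(cos2θ)/√u − r⁴ sin²2θ/(4u^{3/2}),  u = L² − r² sin²θ = 0.0225402 m².
Substituting r = 0.0347 m, L = 0.1505 m, θ = 162.4°: d²x/dθ² = +0.026487 m.
a = ω²·d²x/dθ² = (625.7)²·(+0.026487) = +10370 m/s²;  |a| = 10370 m/s².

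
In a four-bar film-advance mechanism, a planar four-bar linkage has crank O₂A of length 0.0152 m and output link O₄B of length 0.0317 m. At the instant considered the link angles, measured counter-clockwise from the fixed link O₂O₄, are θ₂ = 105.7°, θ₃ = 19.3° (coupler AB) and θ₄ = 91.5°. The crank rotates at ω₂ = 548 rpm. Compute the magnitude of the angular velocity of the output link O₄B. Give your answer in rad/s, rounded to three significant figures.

ω₂ = 57.39 rad/s (from 548 rpm).
Differentiating the loop-closure r₂e^{iθ₂}+r₃e^{iθ₃}=r₁+r₄e^{iθ₄} gives r₂ω₂e^{iθ₂}+r₃ω₃e^{iθ₃}=r₄ω₄e^{iθ₄}.
Eliminating the other unknown: ω₄ = r₂ω₂ sin(θ₂−θ₃) / [r₄ sin(θ₄−θ₃)].
Numerator sine = +0.99803; denominator sine = +0.95213.
Result = 0.0152·57.39·(+0.99803) / (0.0317·(+0.95213)) = +28.843 rad/s; magnitude 28.843 rad/s.

28.8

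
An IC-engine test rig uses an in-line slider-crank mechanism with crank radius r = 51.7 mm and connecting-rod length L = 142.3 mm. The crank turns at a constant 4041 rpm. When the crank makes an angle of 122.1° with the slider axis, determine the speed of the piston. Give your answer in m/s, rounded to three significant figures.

ω = 2π·4041/60 = 423.2 rad/s
For an in-line slider-crank, x = r cosθ + √(L² − r² sin²θ), so v = −rω sinθ·[1 + r cosθ/√(L² − r² sin²θ)].
With r = 0.0517 m, L = 0.1423 m, θ = 122.1°: √(L² − r² sin²θ) = 0.13539 m.
v = −0.0517·423.2·0.84712·[1 + 0.0517·-0.53140/0.13539] = -14.773 m/s.
|v| = 14.773 m/s.

14.8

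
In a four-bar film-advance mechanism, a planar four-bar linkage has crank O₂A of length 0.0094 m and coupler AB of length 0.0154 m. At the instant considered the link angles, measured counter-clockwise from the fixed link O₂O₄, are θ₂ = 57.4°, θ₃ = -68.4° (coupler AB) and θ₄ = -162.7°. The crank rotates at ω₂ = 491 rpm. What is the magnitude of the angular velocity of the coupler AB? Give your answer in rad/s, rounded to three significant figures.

20.3

ω₂ = 51.42 rad/s (from 491 rpm).
Differentiating the loop-closure r₂e^{iθ₂}+r₃e^{iθ₃}=r₁+r₄e^{iθ₄} gives r₂ω₂e^{iθ₂}+r₃ω₃e^{iθ₃}=r₄ω₄e^{iθ₄}.
Eliminating the other unknown: ω₃ = r₂ω₂ sin(θ₄−θ₂) / [r₃ sin(θ₃−θ₄)].
Numerator sine = +0.64412; denominator sine = +0.99719.
Result = 0.0094·51.42·(+0.64412) / (0.0154·(+0.99719)) = +20.273 rad/s; magnitude 20.273 rad/s.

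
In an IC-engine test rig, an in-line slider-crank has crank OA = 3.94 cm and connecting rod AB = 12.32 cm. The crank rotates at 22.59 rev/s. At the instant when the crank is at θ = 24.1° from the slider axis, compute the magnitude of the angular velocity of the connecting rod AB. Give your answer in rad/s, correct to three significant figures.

ω = 141.9 rad/s (converted from 22.59 rev/s).
The rod makes angle φ with the slider axis where L sinφ = r sinθ; differentiating, L cosφ·φ̇ = r ω cosθ.
L cosφ = √(L² − r² sin²θ) = 0.12215 m.
|ω_rod| = r ω |cosθ| / √(L² − r² sin²θ) = 0.0394·141.9·0.91283/0.12215 = 41.793 rad/s.

41.8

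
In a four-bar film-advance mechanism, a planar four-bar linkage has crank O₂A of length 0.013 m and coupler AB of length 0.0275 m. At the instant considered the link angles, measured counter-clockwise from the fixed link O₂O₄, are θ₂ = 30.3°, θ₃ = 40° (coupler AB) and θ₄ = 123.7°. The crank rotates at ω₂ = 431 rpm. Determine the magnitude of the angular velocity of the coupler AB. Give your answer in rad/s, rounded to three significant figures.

ω₂ = 45.13 rad/s (from 431 rpm).
Differentiating the loop-closure r₂e^{iθ₂}+r₃e^{iθ₃}=r₁+r₄e^{iθ₄} gives r₂ω₂e^{iθ₂}+r₃ω₃e^{iθ₃}=r₄ω₄e^{iθ₄}.
Eliminating the other unknown: ω₃ = r₂ω₂ sin(θ₄−θ₂) / [r₃ sin(θ₃−θ₄)].
Numerator sine = +0.99824; denominator sine = -0.99396.
Result = 0.013·45.13·(+0.99824) / (0.0275·(-0.99396)) = -21.428 rad/s; magnitude 21.428 rad/s.

21.4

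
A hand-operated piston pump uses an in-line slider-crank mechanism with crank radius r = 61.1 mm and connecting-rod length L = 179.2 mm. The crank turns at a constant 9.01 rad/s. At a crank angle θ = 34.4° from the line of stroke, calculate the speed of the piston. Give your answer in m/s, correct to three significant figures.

ω = 9.01 rad/s
For an in-line slider-crank, x = r cosθ + √(L² − r² sin²θ), so v = −rω sinθ·[1 + r cosθ/√(L² − r² sin²θ)].
With r = 0.0611 m, L = 0.1792 m, θ = 34.4°: √(L² − r² sin²θ) = 0.17584 m.
v = −0.0611·9.01·0.56497·[1 + 0.0611·0.82511/0.17584] = -0.40019 m/s.
|v| = 0.40019 m/s.

0.400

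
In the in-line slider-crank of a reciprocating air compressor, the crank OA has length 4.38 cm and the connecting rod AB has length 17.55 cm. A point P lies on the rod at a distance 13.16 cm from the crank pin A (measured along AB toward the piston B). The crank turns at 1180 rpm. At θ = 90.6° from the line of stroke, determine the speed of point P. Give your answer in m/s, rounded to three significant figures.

5.40

ω = 123.6 rad/s.  Crank-pin speed |V_A| = rω = 5.4123 m/s, perpendicular to OA.
Rod angle: sinφ = −(r/L) sinθ ⇒ φ = -14.451°; ω_rod = −rω cosθ/√(L²−r²sin²θ) = +0.3335 rad/s.
V_P = V_A + ω_rod × AP, with AP = 0.1316 m along the rod.
Components: V_Px = −rω sinθ − a·ω_rod·sinφ = -5.4011 m/s;  V_Py = rω cosθ + a·ω_rod·cosφ = -0.014177 m/s.
|V_P| = √(V_Px² + V_Py²) = 5.4011 m/s.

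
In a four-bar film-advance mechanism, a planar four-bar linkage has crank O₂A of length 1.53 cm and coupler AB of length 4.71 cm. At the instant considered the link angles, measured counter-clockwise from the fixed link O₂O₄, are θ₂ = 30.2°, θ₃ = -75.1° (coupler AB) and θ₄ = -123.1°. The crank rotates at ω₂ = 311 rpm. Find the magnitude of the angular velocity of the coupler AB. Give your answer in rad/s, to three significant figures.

6.40

ω₂ = 32.57 rad/s (from 311 rpm).
Differentiating the loop-closure r₂e^{iθ₂}+r₃e^{iθ₃}=r₁+r₄e^{iθ₄} gives r₂ω₂e^{iθ₂}+r₃ω₃e^{iθ₃}=r₄ω₄e^{iθ₄}.
Eliminating the other unknown: ω₃ = r₂ω₂ sin(θ₄−θ₂) / [r₃ sin(θ₃−θ₄)].
Numerator sine = -0.44932; denominator sine = +0.74314.
Result = 0.0153·32.57·(-0.44932) / (0.0471·(+0.74314)) = -6.3965 rad/s; magnitude 6.3965 rad/s.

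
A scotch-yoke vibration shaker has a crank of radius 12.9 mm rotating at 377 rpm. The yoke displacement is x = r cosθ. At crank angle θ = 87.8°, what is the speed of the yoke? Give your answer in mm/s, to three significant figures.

509

ω = 39.48 rad/s (from 377 rpm).
x = r cosθ ⇒ ẋ = −rω sinθ.
|v| = rω|sinθ| = 0.0129·39.48·|sin 87.8°| = 0.50891 m/s = 508.91 mm/s.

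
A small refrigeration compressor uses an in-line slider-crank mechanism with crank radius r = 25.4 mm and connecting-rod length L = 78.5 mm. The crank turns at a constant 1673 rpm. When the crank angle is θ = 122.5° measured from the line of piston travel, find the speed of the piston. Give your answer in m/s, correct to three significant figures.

ω = 2π·1673/60 = 175.2 rad/s
For an in-line slider-crank, x = r cosθ + √(L² − r² sin²θ), so v = −rω sinθ·[1 + r cosθ/√(L² − r² sin²θ)].
With r = 0.0254 m, L = 0.0785 m, θ = 122.5°: √(L² − r² sin²θ) = 0.07552 m.
v = −0.0254·175.2·0.84339·[1 + 0.0254·-0.53730/0.07552] = -3.0749 m/s.
|v| = 3.0749 m/s.

3.07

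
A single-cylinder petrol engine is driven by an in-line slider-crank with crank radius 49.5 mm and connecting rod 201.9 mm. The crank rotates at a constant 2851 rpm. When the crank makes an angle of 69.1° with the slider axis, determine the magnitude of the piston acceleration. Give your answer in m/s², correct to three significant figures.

753

ω = 2π·2851/60 = 298.6 rad/s
x(θ) = r cosθ + √(L² − r² sin²θ); with ω constant, a = ω²·d²x/dθ².
d²x/dθ² = −r cosθ − r²(cos2θ)/√u − r⁴ sin²2θ/(4u^{3/2}),  u = L² − r² sin²θ = 0.0386252 m².
Substituting r = 0.0495 m, L = 0.2019 m, θ = 69.1°: d²x/dθ² = -0.0084522 m.
a = ω²·d²x/dθ² = (298.6)²·(-0.0084522) = -753.4 m/s²;  |a| = 753.4 m/s².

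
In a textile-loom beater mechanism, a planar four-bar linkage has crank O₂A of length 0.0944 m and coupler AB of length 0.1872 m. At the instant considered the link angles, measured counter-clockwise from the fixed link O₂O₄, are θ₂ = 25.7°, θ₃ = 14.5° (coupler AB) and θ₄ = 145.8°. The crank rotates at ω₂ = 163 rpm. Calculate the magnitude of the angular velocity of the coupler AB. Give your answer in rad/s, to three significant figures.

9.91

ω₂ = 17.07 rad/s (from 163 rpm).
Differentiating the loop-closure r₂e^{iθ₂}+r₃e^{iθ₃}=r₁+r₄e^{iθ₄} gives r₂ω₂e^{iθ₂}+r₃ω₃e^{iθ₃}=r₄ω₄e^{iθ₄}.
Eliminating the other unknown: ω₃ = r₂ω₂ sin(θ₄−θ₂) / [r₃ sin(θ₃−θ₄)].
Numerator sine = +0.86515; denominator sine = -0.75126.
Result = 0.0944·17.07·(+0.86515) / (0.1872·(-0.75126)) = -9.9125 rad/s; magnitude 9.9125 rad/s.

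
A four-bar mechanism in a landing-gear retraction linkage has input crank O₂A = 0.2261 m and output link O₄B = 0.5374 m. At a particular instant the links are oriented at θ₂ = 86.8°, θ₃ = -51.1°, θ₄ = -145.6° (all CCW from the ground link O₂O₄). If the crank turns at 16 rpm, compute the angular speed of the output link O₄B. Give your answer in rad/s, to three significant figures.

0.474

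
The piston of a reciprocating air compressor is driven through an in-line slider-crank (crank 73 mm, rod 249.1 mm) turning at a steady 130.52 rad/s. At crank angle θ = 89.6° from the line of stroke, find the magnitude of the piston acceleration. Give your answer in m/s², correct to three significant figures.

372

ω = 130.5 rad/s
x(θ) = r cosθ + √(L² − r² sin²θ); with ω constant, a = ω²·d²x/dθ².
d²x/dθ² = −r cosθ − r²(cos2θ)/√u − r⁴ sin²2θ/(4u^{3/2}),  u = L² − r² sin²θ = 0.0567221 m².
Substituting r = 0.073 m, L = 0.2491 m, θ = 89.6°: d²x/dθ² = +0.021863 m.
a = ω²·d²x/dθ² = (130.5)²·(+0.021863) = +372.45 m/s²;  |a| = 372.45 m/s².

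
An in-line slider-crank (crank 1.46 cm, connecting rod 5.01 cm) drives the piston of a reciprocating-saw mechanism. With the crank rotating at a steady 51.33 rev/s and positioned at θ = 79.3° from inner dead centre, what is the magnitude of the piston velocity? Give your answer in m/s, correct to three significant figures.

ω = 2π·51.3 = 322.5 rad/s
For an in-line slider-crank, x = r cosθ + √(L² − r² sin²θ), so v = −rω sinθ·[1 + r cosθ/√(L² − r² sin²θ)].
With r = 0.0146 m, L = 0.0501 m, θ = 79.3°: √(L² − r² sin²θ) = 0.048002 m.
v = −0.0146·322.5·0.98261·[1 + 0.0146·0.18567/0.048002] = -4.8881 m/s.
|v| = 4.8881 m/s.

4.89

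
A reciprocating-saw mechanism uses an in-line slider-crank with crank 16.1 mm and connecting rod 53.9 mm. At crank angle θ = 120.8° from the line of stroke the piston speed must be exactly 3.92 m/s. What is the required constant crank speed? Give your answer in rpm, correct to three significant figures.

For an in-line slider-crank, |v_piston| = rω|sinθ|·[1 + r cosθ/√(L² − r² sin²θ)].
With r = 0.0161 m, L = 0.0539 m, θ = 120.8°: the bracketed kinematic factor |dx/dθ| = 0.011641 m.
ω = v/|dx/dθ| = 3.92/0.011641 = 336.75 rad/s.
N = 60ω/(2π) = 3215.7 rpm.

3220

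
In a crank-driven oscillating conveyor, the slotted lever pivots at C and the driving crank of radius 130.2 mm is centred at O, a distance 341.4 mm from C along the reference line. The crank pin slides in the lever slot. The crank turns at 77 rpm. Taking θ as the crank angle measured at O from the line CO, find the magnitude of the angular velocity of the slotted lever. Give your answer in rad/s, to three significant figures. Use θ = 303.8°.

1.84

ω = 8.063 rad/s (from 77 rpm).
Crank pin A relative to C: A = (d + r cosθ, r sinθ); lever angle φ = atan2(r sinθ, d + r cosθ).
Differentiating tanφ: φ̇ = rω(d cosθ + r)/(d² + r² + 2dr cosθ).
d² + r² + 2dr cosθ = |CA|² = 0.182961 m²;  d cosθ + r = +0.32012 m.
|ω_lever| = |0.1302·8.063·+0.32012| / 0.182961 = 1.8369 rad/s.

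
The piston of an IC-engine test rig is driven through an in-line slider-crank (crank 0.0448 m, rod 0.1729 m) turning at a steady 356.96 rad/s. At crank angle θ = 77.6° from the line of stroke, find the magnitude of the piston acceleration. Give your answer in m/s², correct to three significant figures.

ω = 357 rad/s
x(θ) = r cosθ + √(L² − r² sin²θ); with ω constant, a = ω²·d²x/dθ².
d²x/dθ² = −r cosθ − r²(cos2θ)/√u − r⁴ sin²2θ/(4u^{3/2}),  u = L² − r² sin²θ = 0.0279799 m².
Substituting r = 0.0448 m, L = 0.1729 m, θ = 77.6°: d²x/dθ² = +0.0012341 m.
a = ω²·d²x/dθ² = (357)²·(+0.0012341) = +157.25 m/s²;  |a| = 157.25 m/s².

157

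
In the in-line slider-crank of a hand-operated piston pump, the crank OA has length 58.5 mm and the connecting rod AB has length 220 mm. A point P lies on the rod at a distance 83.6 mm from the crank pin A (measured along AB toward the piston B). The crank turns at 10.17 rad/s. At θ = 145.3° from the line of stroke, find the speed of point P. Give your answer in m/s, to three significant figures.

0.434

ω = 10.17 rad/s.  Crank-pin speed |V_A| = rω = 0.59495 m/s, perpendicular to OA.
Rod angle: sinφ = −(r/L) sinθ ⇒ φ = -8.707°; ω_rod = −rω cosθ/√(L²−r²sin²θ) = +2.2492 rad/s.
V_P = V_A + ω_rod × AP, with AP = 0.0836 m along the rod.
Components: V_Px = −rω sinθ − a·ω_rod·sinφ = -0.31023 m/s;  V_Py = rω cosθ + a·ω_rod·cosφ = -0.30326 m/s.
|V_P| = √(V_Px² + V_Py²) = 0.43383 m/s.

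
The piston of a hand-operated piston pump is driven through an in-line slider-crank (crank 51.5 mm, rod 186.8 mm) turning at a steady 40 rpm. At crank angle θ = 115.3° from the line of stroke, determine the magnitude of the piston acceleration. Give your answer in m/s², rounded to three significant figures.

ω = 2π·40/60 = 4.189 rad/s
x(θ) = r cosθ + √(L² − r² sin²θ); with ω constant, a = ω²·d²x/dθ².
d²x/dθ² = −r cosθ − r²(cos2θ)/√u − r⁴ sin²2θ/(4u^{3/2}),  u = L² − r² sin²θ = 0.0327264 m².
Substituting r = 0.0515 m, L = 0.1868 m, θ = 115.3°: d²x/dθ² = +0.031137 m.
a = ω²·d²x/dθ² = (4.189)²·(+0.031137) = +0.54634 m/s²;  |a| = 0.54634 m/s².

0.546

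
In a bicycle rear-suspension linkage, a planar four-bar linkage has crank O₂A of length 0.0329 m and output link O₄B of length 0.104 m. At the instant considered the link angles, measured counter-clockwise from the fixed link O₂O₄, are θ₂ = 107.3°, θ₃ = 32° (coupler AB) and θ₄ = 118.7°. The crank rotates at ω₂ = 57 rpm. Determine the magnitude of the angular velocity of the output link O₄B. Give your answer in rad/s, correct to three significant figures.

ω₂ = 5.969 rad/s (from 57 rpm).
Differentiating the loop-closure r₂e^{iθ₂}+r₃e^{iθ₃}=r₁+r₄e^{iθ₄} gives r₂ω₂e^{iθ₂}+r₃ω₃e^{iθ₃}=r₄ω₄e^{iθ₄}.
Eliminating the other unknown: ω₄ = r₂ω₂ sin(θ₂−θ₃) / [r₄ sin(θ₄−θ₃)].
Numerator sine = +0.96727; denominator sine = +0.99834.
Result = 0.0329·5.969·(+0.96727) / (0.104·(+0.99834)) = +1.8295 rad/s; magnitude 1.8295 rad/s.

1.83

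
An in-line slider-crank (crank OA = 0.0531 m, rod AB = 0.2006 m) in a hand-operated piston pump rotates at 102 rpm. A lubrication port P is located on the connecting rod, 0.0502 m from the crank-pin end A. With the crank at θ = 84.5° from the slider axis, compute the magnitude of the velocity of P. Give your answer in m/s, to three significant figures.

ω = 10.68 rad/s.  Crank-pin speed |V_A| = rω = 0.56718 m/s, perpendicular to OA.
Rod angle: sinφ = −(r/L) sinθ ⇒ φ = -15.277°; ω_rod = −rω cosθ/√(L²−r²sin²θ) = -0.28092 rad/s.
V_P = V_A + ω_rod × AP, with AP = 0.0502 m along the rod.
Components: V_Px = −rω sinθ − a·ω_rod·sinφ = -0.56829 m/s;  V_Py = rω cosθ + a·ω_rod·cosφ = +0.040758 m/s.
|V_P| = √(V_Px² + V_Py²) = 0.56975 m/s.

0.570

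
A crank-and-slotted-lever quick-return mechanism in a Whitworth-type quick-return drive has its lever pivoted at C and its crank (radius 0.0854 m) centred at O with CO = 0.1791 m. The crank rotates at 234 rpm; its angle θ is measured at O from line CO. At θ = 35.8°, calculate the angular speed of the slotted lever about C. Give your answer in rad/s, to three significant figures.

7.52

ω = 24.5 rad/s (from 234 rpm).
Crank pin A relative to C: A = (d + r cosθ, r sinθ); lever angle φ = atan2(r sinθ, d + r cosθ).
Differentiating tanφ: φ̇ = rω(d cosθ + r)/(d² + r² + 2dr cosθ).
d² + r² + 2dr cosθ = |CA|² = 0.0641806 m²;  d cosθ + r = +0.23066 m.
|ω_lever| = |0.0854·24.5·+0.23066| / 0.0641806 = 7.521 rad/s.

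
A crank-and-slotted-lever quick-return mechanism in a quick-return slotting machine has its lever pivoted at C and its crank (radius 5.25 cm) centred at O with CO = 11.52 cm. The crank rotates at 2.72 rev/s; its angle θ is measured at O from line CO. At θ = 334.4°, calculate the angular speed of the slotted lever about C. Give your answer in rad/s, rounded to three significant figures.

ω = 17.09 rad/s (from 2.72 rev/s).
Crank pin A relative to C: A = (d + r cosθ, r sinθ); lever angle φ = atan2(r sinθ, d + r cosθ).
Differentiating tanφ: φ̇ = rω(d cosθ + r)/(d² + r² + 2dr cosθ).
d² + r² + 2dr cosθ = |CA|² = 0.0269359 m²;  d cosθ + r = +0.15639 m.
|ω_lever| = |0.0525·17.09·+0.15639| / 0.0269359 = 5.2094 rad/s.

5.21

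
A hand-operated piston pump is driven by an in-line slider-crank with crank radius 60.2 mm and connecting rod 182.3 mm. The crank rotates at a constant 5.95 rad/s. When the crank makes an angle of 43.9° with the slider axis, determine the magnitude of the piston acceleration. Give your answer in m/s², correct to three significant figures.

ω = 5.95 rad/s
x(θ) = r cosθ + √(L² − r² sin²θ); with ω constant, a = ω²·d²x/dθ².
d²x/dθ² = −r cosθ − r²(cos2θ)/√u − r⁴ sin²2θ/(4u^{3/2}),  u = L² − r² sin²θ = 0.0314908 m².
Substituting r = 0.0602 m, L = 0.1823 m, θ = 43.9°: d²x/dθ² = -0.044748 m.
a = ω²·d²x/dθ² = (5.95)²·(-0.044748) = -1.5842 m/s²;  |a| = 1.5842 m/s².

1.58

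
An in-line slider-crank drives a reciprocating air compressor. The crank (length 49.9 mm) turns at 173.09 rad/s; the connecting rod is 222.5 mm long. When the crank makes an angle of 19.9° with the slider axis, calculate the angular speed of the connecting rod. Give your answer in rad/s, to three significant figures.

36.6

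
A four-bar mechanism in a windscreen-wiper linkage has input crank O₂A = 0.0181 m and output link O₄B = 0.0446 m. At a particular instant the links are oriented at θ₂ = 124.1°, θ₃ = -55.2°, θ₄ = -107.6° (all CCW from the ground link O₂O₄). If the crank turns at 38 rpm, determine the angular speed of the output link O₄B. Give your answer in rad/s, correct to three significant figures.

0.0249

ω₂ = 3.979 rad/s (from 38 rpm).
Differentiating the loop-closure r₂e^{iθ₂}+r₃e^{iθ₃}=r₁+r₄e^{iθ₄} gives r₂ω₂e^{iθ₂}+r₃ω₃e^{iθ₃}=r₄ω₄e^{iθ₄}.
Eliminating the other unknown: ω₄ = r₂ω₂ sin(θ₂−θ₃) / [r₄ sin(θ₄−θ₃)].
Numerator sine = +0.01222; denominator sine = -0.79229.
Result = 0.0181·3.979·(+0.01222) / (0.0446·(-0.79229)) = -0.024902 rad/s; magnitude 0.024902 rad/s.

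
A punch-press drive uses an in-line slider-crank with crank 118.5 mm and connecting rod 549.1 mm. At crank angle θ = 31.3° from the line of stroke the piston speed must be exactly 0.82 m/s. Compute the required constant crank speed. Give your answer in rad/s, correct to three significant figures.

For an in-line slider-crank, |v_piston| = rω|sinθ|·[1 + r cosθ/√(L² − r² sin²θ)].
With r = 0.1185 m, L = 0.5491 m, θ = 31.3°: the bracketed kinematic factor |dx/dθ| = 0.072987 m.
ω = v/|dx/dθ| = 0.82/0.072987 = 11.235 rad/s.

11.2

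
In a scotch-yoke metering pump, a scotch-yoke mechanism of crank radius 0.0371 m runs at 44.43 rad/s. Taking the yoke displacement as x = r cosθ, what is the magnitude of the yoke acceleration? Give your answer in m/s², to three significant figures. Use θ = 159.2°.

68.5

ω = 44.43 rad/s
x = r cosθ ⇒ ẍ = −rω² cosθ (ω constant).
|a| = rω²|cosθ| = 0.0371·(44.43)²·|cos 159.2°| = 68.463 m/s².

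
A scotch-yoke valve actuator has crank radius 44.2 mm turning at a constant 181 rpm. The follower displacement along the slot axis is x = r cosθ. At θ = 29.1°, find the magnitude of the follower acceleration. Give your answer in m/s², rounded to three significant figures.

ω = 18.95 rad/s (from 181 rpm).
x = r cosθ ⇒ ẍ = −rω² cosθ (ω constant).
|a| = rω²|cosθ| = 0.0442·(18.95)²·|cos 29.1°| = 13.875 m/s².

13.9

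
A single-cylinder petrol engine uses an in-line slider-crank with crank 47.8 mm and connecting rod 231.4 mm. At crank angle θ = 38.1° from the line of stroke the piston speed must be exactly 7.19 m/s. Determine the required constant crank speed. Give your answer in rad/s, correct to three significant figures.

209

For an in-line slider-crank, |v_piston| = rω|sinθ|·[1 + r cosθ/√(L² − r² sin²θ)].
With r = 0.0478 m, L = 0.2314 m, θ = 38.1°: the bracketed kinematic factor |dx/dθ| = 0.034328 m.
ω = v/|dx/dθ| = 7.19/0.034328 = 209.45 rad/s.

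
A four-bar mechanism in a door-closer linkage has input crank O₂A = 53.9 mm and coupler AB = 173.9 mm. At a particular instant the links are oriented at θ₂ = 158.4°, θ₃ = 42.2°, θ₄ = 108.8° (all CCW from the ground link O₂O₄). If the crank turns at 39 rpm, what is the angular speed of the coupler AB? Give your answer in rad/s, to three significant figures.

1.05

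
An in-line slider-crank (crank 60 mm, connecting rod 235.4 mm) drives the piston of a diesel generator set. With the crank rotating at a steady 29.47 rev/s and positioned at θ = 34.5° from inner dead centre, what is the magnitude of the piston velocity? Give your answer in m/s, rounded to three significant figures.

7.63

ω = 2π·29.5 = 185.2 rad/s
For an in-line slider-crank, x = r cosθ + √(L² − r² sin²θ), so v = −rω sinθ·[1 + r cosθ/√(L² − r² sin²θ)].
With r = 0.06 m, L = 0.2354 m, θ = 34.5°: √(L² − r² sin²θ) = 0.23293 m.
v = −0.06·185.2·0.56641·[1 + 0.06·0.82413/0.23293] = -7.6286 m/s.
|v| = 7.6286 m/s.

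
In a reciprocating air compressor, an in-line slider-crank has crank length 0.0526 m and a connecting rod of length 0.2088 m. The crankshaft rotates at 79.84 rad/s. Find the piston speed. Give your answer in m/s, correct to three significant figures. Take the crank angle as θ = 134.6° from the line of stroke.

2.45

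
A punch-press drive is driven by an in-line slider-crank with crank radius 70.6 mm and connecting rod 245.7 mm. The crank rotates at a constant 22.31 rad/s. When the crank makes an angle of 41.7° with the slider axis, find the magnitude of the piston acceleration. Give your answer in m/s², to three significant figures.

ω = 22.31 rad/s
x(θ) = r cosθ + √(L² − r² sin²θ); with ω constant, a = ω²·d²x/dθ².
d²x/dθ² = −r cosθ − r²(cos2θ)/√u − r⁴ sin²2θ/(4u^{3/2}),  u = L² − r² sin²θ = 0.0581628 m².
Substituting r = 0.0706 m, L = 0.2457 m, θ = 41.7°: d²x/dθ² = -0.055525 m.
a = ω²·d²x/dθ² = (22.31)²·(-0.055525) = -27.637 m/s²;  |a| = 27.637 m/s².

27.6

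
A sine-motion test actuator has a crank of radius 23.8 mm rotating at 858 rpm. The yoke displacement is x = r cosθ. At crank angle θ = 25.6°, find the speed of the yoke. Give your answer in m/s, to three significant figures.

ω = 89.85 rad/s (from 858 rpm).
x = r cosθ ⇒ ẋ = −rω sinθ.
|v| = rω|sinθ| = 0.0238·89.85·|sin 25.6°| = 0.92398 m/s.

0.924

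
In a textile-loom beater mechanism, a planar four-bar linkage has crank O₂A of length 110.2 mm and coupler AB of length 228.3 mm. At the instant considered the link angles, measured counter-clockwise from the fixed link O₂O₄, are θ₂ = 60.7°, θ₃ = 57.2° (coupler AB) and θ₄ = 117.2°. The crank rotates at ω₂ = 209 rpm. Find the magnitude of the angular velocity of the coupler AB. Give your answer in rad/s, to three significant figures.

ω₂ = 21.89 rad/s (from 209 rpm).
Differentiating the loop-closure r₂e^{iθ₂}+r₃e^{iθ₃}=r₁+r₄e^{iθ₄} gives r₂ω₂e^{iθ₂}+r₃ω₃e^{iθ₃}=r₄ω₄e^{iθ₄}.
Eliminating the other unknown: ω₃ = r₂ω₂ sin(θ₄−θ₂) / [r₃ sin(θ₃−θ₄)].
Numerator sine = +0.83389; denominator sine = -0.86603.
Result = 0.1102·21.89·(+0.83389) / (0.2283·(-0.86603)) = -10.172 rad/s; magnitude 10.172 rad/s.

10.2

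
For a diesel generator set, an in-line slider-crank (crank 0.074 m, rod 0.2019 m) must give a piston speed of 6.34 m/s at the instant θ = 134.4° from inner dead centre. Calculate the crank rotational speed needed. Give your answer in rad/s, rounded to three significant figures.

163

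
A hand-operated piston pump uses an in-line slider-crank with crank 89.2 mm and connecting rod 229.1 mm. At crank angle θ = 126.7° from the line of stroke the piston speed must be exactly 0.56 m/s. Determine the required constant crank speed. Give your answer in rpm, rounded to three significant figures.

99.0

For an in-line slider-crank, |v_piston| = rω|sinθ|·[1 + r cosθ/√(L² − r² sin²θ)].
With r = 0.0892 m, L = 0.2291 m, θ = 126.7°: the bracketed kinematic factor |dx/dθ| = 0.054002 m.
ω = v/|dx/dθ| = 0.56/0.054002 = 10.37 rad/s.
N = 60ω/(2π) = 99.027 rpm.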